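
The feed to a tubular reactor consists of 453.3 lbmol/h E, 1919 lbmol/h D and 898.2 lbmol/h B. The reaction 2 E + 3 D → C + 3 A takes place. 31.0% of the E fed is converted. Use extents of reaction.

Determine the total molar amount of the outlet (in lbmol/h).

E reacted = 0.31 × 453.3 = 140.5 lbmol/h; ν_E = −2, so ξ = 140.5/2 = 70.26 lbmol/h.
Outlet amounts (n = n₀ + ν ξ):
  E: 453.3 − 2(70.26) = 312.8
  D: 1919 − 3(70.26) = 1708
  C: 0 + 1(70.26) = 70.26
  A: 0 + 3(70.26) = 210.8
  B: 898.2 (inert)
Total out = 312.8 + 1708 + 70.26 + 210.8 + 898.2 = 3200 lbmol/h.

3200 lbmol/h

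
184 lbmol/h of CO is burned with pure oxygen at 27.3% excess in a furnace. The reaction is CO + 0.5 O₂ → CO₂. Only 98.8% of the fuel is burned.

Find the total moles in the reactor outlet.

Stoichiometric O₂ = 0.5 × 184 = 92 lbmol/h; O₂ fed = 92 × 1.273 = 117.1 lbmol/h.
Fuel reacted = 0.988 × 184 → ξ = 181.8 lbmol/h.
Outlet (n = n₀ + ν ξ):
  CO: 184 − 1(181.8) = 2.208
  O₂: 117.1 − 0.5(181.8) = 26.22
  CO₂: 0 + 1(181.8) = 181.8
Total out = 2.208 + 26.22 + 181.8 = 210.2 lbmol/h.

210 lbmol/h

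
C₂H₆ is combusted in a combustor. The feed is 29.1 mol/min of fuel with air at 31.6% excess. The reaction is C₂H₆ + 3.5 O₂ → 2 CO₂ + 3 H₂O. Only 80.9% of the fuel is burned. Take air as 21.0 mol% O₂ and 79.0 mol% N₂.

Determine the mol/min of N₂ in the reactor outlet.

Stoichiometric O₂ = 3.5 × 29.1 = 101.9 mol/min; O₂ fed = 101.9 × 1.316 = 134 mol/min.
N₂ fed = 134 × 79/21 = 504.2 mol/min.
Fuel reacted = 0.809 × 29.1 → ξ = 23.54 mol/min.
Outlet (n = n₀ + ν ξ):
  C₂H₆: 29.1 − 1(23.54) = 5.558
  O₂: 134 − 3.5(23.54) = 51.64
  N₂: 504.2 (inert)
  CO₂: 0 + 2(23.54) = 47.08
  H₂O: 0 + 3(23.54) = 70.63

504 mol/min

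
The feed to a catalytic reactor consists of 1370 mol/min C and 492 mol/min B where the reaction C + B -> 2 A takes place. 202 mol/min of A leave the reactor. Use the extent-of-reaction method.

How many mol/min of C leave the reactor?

1270 mol/min

For A: n = n₀ + 2ξ → 202 = 0 + 2ξ, giving ξ = 101 mol/min.
Outlet amounts (n = n₀ + ν ξ):
  C: 1370 − 1(101) = 1269
  B: 492 − 1(101) = 391
  A: 0 + 2(101) = 202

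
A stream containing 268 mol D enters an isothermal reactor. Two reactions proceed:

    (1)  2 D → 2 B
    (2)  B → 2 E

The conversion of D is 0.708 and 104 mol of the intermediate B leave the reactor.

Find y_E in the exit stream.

Conversion of D: D consumed = 2ξ₁ = 0.708 × 268 → ξ₁ = 94.87 mol.
B balance: n_B = 0 + 2ξ₁ − 1ξ₂ = 104 → ξ₂ = (2·94.87 − 104)/1 = 85.74 mol.
Outlet amounts (n = n₀ + Σ ν·ξ):
  D: 268 − 2(94.87) = 78.26
  B: 0 + 2(94.87) − 1(85.74) = 104
  E: 0 + 2(85.74) = 171.5
Total out = 353.7 mol; y_E = 171.5 / 353.7 = 0.4848.

0.485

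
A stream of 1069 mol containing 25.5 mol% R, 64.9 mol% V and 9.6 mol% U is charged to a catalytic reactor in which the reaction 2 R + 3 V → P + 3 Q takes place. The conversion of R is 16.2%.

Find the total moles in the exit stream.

1050 mol

R reacted = 0.162 × 272.6 = 44.16 mol; ν_R = −2, so ξ = 44.16/2 = 22.08 mol.
Outlet amounts (n = n₀ + ν ξ):
  R: 272.6 − 2(22.08) = 228.4
  V: 693.8 − 3(22.08) = 627.5
  P: 0 + 1(22.08) = 22.08
  Q: 0 + 3(22.08) = 66.24
  U: 102.6 (inert)
Total out = 228.4 + 627.5 + 22.08 + 66.24 + 102.6 = 1047 mol.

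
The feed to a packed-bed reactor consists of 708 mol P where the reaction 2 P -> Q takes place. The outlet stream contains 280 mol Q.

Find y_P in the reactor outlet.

For Q: n = n₀ + 1ξ → 280 = 0 + 1ξ, giving ξ = 280 mol.
Outlet amounts (n = n₀ + ν ξ):
  P: 708 − 2(280) = 148
  Q: 0 + 1(280) = 280
Total out = 428 mol; y_P = 148 / 428 = 0.3458.

0.346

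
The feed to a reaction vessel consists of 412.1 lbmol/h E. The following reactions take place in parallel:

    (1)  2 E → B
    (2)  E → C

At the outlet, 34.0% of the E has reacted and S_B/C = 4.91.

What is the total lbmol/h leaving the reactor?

Conversion of E: E consumed = 0.34 × 412.1 = 140.1 lbmol/h = 2ξ₁ + 1ξ₂.
Selectivity: 1ξ₁ / (1ξ₂) = 4.91 → ξ₁ = 4.91 ξ₂.
Substitute: (2·4.91 + 1) ξ₂ = 140.1 → ξ₂ = 12.95 lbmol/h, ξ₁ = 63.58 lbmol/h.
Outlet amounts (n = n₀ + Σ ν·ξ):
  E: 412.1 − 2(63.58) − 1(12.95) = 272
  B: 0 + 1(63.58) = 63.58
  C: 0 + 1(12.95) = 12.95
Total out = 272 + 63.58 + 12.95 = 348.5 lbmol/h.

349 lbmol/h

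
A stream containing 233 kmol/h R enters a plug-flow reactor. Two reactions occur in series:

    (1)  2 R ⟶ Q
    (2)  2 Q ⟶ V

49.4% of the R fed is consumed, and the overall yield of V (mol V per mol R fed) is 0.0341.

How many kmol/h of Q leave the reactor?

41.7 kmol/h

Conversion of R: R consumed = 2ξ₁ = 0.494 × 233 → ξ₁ = 57.55 kmol/h.
Yield of V: 1ξ₂ / 233 = 0.0341 → ξ₂ = 7.945 kmol/h.
Outlet amounts (n = n₀ + Σ ν·ξ):
  R: 233 − 2(57.55) = 117.9
  Q: 0 + 1(57.55) − 2(7.945) = 41.66
  V: 0 + 1(7.945) = 7.945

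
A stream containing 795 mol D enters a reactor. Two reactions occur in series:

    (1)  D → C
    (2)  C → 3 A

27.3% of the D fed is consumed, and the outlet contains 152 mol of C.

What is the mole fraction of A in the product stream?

0.211

Conversion of D: D consumed = 1ξ₁ = 0.273 × 795 → ξ₁ = 217 mol.
C balance: n_C = 0 + 1ξ₁ − 1ξ₂ = 152 → ξ₂ = (1·217 − 152)/1 = 65.04 mol.
Outlet amounts (n = n₀ + Σ ν·ξ):
  D: 795 − 1(217) = 578
  C: 0 + 1(217) − 1(65.04) = 152
  A: 0 + 3(65.04) = 195.1
Total out = 925.1 mol; y_A = 195.1 / 925.1 = 0.2109.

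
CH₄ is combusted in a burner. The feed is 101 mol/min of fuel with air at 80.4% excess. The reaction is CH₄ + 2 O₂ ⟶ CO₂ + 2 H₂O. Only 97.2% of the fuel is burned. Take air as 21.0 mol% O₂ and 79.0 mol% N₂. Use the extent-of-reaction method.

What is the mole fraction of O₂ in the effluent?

Stoichiometric O₂ = 2 × 101 = 202 mol/min; O₂ fed = 202 × 1.804 = 364.4 mol/min.
N₂ fed = 364.4 × 79/21 = 1371 mol/min.
Fuel reacted = 0.972 × 101 → ξ = 98.17 mol/min.
Outlet (n = n₀ + ν ξ):
  CH₄: 101 − 1(98.17) = 2.828
  O₂: 364.4 − 2(98.17) = 168.1
  N₂: 1371 (inert)
  CO₂: 0 + 1(98.17) = 98.17
  H₂O: 0 + 2(98.17) = 196.3
Total out = 1836 mol/min; y_O₂ = 168.1 / 1836 = 0.09152.

0.0915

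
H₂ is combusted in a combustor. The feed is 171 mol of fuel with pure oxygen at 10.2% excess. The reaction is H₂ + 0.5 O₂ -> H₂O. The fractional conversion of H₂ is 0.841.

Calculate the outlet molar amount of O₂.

22.3 mol

Stoichiometric O₂ = 0.5 × 171 = 85.5 mol; O₂ fed = 85.5 × 1.102 = 94.22 mol.
Fuel reacted = 0.841 × 171 → ξ = 143.8 mol.
Outlet (n = n₀ + ν ξ):
  H₂: 171 − 1(143.8) = 27.19
  O₂: 94.22 − 0.5(143.8) = 22.32
  H₂O: 0 + 1(143.8) = 143.8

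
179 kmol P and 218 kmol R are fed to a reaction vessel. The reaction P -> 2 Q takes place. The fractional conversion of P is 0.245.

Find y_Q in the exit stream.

P reacted = 0.245 × 179 = 43.85 kmol; ν_P = −1, so ξ = 43.85/1 = 43.85 kmol.
Outlet amounts (n = n₀ + ν ξ):
  P: 179 − 1(43.85) = 135.1
  Q: 0 + 2(43.85) = 87.71
  R: 218 (inert)
Total out = 440.9 kmol; y_Q = 87.71 / 440.9 = 0.199.

0.199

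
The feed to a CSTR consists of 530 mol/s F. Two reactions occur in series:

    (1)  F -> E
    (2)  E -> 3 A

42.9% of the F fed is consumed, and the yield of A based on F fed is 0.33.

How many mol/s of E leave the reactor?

169 mol/s

Conversion of F: F consumed = 1ξ₁ = 0.429 × 530 → ξ₁ = 227.4 mol/s.
Yield of A: 3ξ₂ / 530 = 0.33 → ξ₂ = 58.3 mol/s.
Outlet amounts (n = n₀ + Σ ν·ξ):
  F: 530 − 1(227.4) = 302.6
  E: 0 + 1(227.4) − 1(58.3) = 169.1
  A: 0 + 3(58.3) = 174.9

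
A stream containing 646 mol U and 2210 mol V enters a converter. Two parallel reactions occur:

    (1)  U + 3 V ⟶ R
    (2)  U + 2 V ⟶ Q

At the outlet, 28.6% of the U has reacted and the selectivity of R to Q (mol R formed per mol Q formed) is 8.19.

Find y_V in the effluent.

Conversion of U: U consumed = 0.286 × 646 = 184.8 mol = 1ξ₁ + 1ξ₂.
Selectivity: 1ξ₁ / (1ξ₂) = 8.19 → ξ₁ = 8.19 ξ₂.
Substitute: (1·8.19 + 1) ξ₂ = 184.8 → ξ₂ = 20.1 mol, ξ₁ = 164.7 mol.
Outlet amounts (n = n₀ + Σ ν·ξ):
  U: 646 − 1(164.7) − 1(20.1) = 461.2
  V: 2210 − 3(164.7) − 2(20.1) = 1676
  R: 0 + 1(164.7) = 164.7
  Q: 0 + 1(20.1) = 20.1
Total out = 2322 mol; y_V = 1676 / 2322 = 0.7218.

0.722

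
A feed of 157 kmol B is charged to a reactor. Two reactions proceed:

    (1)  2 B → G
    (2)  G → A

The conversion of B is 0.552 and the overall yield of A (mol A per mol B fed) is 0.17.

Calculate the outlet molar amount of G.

Conversion of B: B consumed = 2ξ₁ = 0.552 × 157 → ξ₁ = 43.33 kmol.
Yield of A: 1ξ₂ / 157 = 0.17 → ξ₂ = 26.69 kmol.
Outlet amounts (n = n₀ + Σ ν·ξ):
  B: 157 − 2(43.33) = 70.34
  G: 0 + 1(43.33) − 1(26.69) = 16.64
  A: 0 + 1(26.69) = 26.69

16.6 kmol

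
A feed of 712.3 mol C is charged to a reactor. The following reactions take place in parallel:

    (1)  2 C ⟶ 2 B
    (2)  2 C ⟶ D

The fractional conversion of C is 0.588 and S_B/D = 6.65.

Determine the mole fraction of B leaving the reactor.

0.485

Conversion of C: C consumed = 0.588 × 712.3 = 418.8 mol = 2ξ₁ + 2ξ₂.
Selectivity: 2ξ₁ / (1ξ₂) = 6.65 → ξ₁ = 3.325 ξ₂.
Substitute: (2·3.325 + 2) ξ₂ = 418.8 → ξ₂ = 48.42 mol, ξ₁ = 161 mol.
Outlet amounts (n = n₀ + Σ ν·ξ):
  C: 712.3 − 2(161) − 2(48.42) = 293.5
  B: 0 + 2(161) = 322
  D: 0 + 1(48.42) = 48.42
Total out = 663.9 mol; y_B = 322 / 663.9 = 0.485.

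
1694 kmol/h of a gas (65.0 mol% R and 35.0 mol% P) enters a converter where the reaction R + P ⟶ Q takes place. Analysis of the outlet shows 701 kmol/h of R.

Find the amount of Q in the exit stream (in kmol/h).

For R: n = n₀ − 1ξ → 701 = 1101 − 1ξ, giving ξ = 400.1 kmol/h.
Outlet amounts (n = n₀ + ν ξ):
  R: 1101 − 1(400.1) = 701
  P: 592.9 − 1(400.1) = 192.8
  Q: 0 + 1(400.1) = 400.1

400 kmol/h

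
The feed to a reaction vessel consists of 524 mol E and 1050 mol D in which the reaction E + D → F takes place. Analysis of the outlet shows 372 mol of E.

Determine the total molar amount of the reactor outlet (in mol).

For E: n = n₀ − 1ξ → 372 = 524 − 1ξ, giving ξ = 152 mol.
Outlet amounts (n = n₀ + ν ξ):
  E: 524 − 1(152) = 372
  D: 1050 − 1(152) = 898
  F: 0 + 1(152) = 152
Total out = 372 + 898 + 152 = 1422 mol.

1420 mol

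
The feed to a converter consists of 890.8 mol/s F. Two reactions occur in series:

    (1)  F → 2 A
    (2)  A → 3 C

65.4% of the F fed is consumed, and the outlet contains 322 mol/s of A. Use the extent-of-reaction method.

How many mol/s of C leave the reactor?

2530 mol/s

Conversion of F: F consumed = 1ξ₁ = 0.654 × 890.8 → ξ₁ = 582.6 mol/s.
A balance: n_A = 0 + 2ξ₁ − 1ξ₂ = 322 → ξ₂ = (2·582.6 − 322)/1 = 843.2 mol/s.
Outlet amounts (n = n₀ + Σ ν·ξ):
  F: 890.8 − 1(582.6) = 308.2
  A: 0 + 2(582.6) − 1(843.2) = 322
  C: 0 + 3(843.2) = 2529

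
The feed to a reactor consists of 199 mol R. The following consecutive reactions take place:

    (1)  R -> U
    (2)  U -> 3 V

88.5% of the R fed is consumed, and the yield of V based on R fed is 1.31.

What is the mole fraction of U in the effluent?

0.239

Conversion of R: R consumed = 1ξ₁ = 0.885 × 199 → ξ₁ = 176.1 mol.
Yield of V: 3ξ₂ / 199 = 1.31 → ξ₂ = 86.9 mol.
Outlet amounts (n = n₀ + Σ ν·ξ):
  R: 199 − 1(176.1) = 22.88
  U: 0 + 1(176.1) − 1(86.9) = 89.22
  V: 0 + 3(86.9) = 260.7
Total out = 372.8 mol; y_U = 89.22 / 372.8 = 0.2393.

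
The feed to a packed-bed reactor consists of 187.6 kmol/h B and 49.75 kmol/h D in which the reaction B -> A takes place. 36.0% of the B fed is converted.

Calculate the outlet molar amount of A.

B reacted = 0.36 × 187.6 = 67.54 kmol/h; ν_B = −1, so ξ = 67.54/1 = 67.54 kmol/h.
Outlet amounts (n = n₀ + ν ξ):
  B: 187.6 − 1(67.54) = 120.1
  A: 0 + 1(67.54) = 67.54
  D: 49.75 (inert)

67.5 kmol/h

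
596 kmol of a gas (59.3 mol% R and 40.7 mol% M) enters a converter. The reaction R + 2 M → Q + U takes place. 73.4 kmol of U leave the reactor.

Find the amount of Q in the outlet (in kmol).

73.4 kmol

For U: n = n₀ + 1ξ → 73.4 = 0 + 1ξ, giving ξ = 73.4 kmol.
Outlet amounts (n = n₀ + ν ξ):
  R: 353.4 − 1(73.4) = 280
  M: 242.6 − 2(73.4) = 95.77
  Q: 0 + 1(73.4) = 73.4
  U: 0 + 1(73.4) = 73.4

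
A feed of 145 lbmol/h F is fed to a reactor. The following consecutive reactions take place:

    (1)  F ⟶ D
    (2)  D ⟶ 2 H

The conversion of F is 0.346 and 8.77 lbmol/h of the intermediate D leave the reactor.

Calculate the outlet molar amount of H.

82.8 lbmol/h

Conversion of F: F consumed = 1ξ₁ = 0.346 × 145 → ξ₁ = 50.17 lbmol/h.
D balance: n_D = 0 + 1ξ₁ − 1ξ₂ = 8.77 → ξ₂ = (1·50.17 − 8.77)/1 = 41.4 lbmol/h.
Outlet amounts (n = n₀ + Σ ν·ξ):
  F: 145 − 1(50.17) = 94.83
  D: 0 + 1(50.17) − 1(41.4) = 8.77
  H: 0 + 2(41.4) = 82.8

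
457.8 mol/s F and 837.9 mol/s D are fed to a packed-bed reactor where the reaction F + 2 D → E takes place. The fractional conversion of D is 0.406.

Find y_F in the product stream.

0.301

D reacted = 0.406 × 837.9 = 340.2 mol/s; ν_D = −2, so ξ = 340.2/2 = 170.1 mol/s.
Outlet amounts (n = n₀ + ν ξ):
  F: 457.8 − 1(170.1) = 287.7
  D: 837.9 − 2(170.1) = 497.7
  E: 0 + 1(170.1) = 170.1
Total out = 955.5 mol/s; y_F = 287.7 / 955.5 = 0.3011.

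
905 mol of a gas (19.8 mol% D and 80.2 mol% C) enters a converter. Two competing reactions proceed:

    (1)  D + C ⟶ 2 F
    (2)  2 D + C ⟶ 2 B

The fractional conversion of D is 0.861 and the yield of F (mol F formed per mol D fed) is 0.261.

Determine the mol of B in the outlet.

131 mol

Yield of F: 2ξ₁ / 179.2 = 0.261 → ξ₁ = 23.38 mol.
Conversion of D: 1ξ₁ + 2ξ₂ = 0.861 × 179.2 = 154.3 → ξ₂ = 65.45 mol.
Outlet amounts (n = n₀ + Σ ν·ξ):
  D: 179.2 − 1(23.38) − 2(65.45) = 24.91
  C: 725.8 − 1(23.38) − 1(65.45) = 637
  F: 0 + 2(23.38) = 46.77
  B: 0 + 2(65.45) = 130.9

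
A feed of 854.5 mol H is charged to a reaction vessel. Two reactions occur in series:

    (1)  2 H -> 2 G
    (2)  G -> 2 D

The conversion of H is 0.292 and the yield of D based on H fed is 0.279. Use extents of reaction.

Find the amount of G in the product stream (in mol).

Conversion of H: H consumed = 2ξ₁ = 0.292 × 854.5 → ξ₁ = 124.8 mol.
Yield of D: 2ξ₂ / 854.5 = 0.279 → ξ₂ = 119.2 mol.
Outlet amounts (n = n₀ + Σ ν·ξ):
  H: 854.5 − 2(124.8) = 605
  G: 0 + 2(124.8) − 1(119.2) = 130.3
  D: 0 + 2(119.2) = 238.4

130 mol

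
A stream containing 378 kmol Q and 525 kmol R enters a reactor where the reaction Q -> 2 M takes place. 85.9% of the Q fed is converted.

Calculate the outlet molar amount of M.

649 kmol

Q reacted = 0.859 × 378 = 324.7 kmol; ν_Q = −1, so ξ = 324.7/1 = 324.7 kmol.
Outlet amounts (n = n₀ + ν ξ):
  Q: 378 − 1(324.7) = 53.3
  M: 0 + 2(324.7) = 649.4
  R: 525 (inert)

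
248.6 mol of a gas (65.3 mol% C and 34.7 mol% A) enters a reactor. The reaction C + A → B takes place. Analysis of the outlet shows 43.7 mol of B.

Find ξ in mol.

ξ = 43.7 mol

For B: n = n₀ + 1ξ → 43.7 = 0 + 1ξ, giving ξ = 43.7 mol.
Outlet amounts (n = n₀ + ν ξ):
  C: 162.3 − 1(43.7) = 118.6
  A: 86.26 − 1(43.7) = 42.56
  B: 0 + 1(43.7) = 43.7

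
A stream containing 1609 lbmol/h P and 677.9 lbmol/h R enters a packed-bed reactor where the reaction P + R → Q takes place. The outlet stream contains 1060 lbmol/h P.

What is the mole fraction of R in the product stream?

For P: n = n₀ − 1ξ → 1060 = 1609 − 1ξ, giving ξ = 549 lbmol/h.
Outlet amounts (n = n₀ + ν ξ):
  P: 1609 − 1(549) = 1060
  R: 677.9 − 1(549) = 128.9
  Q: 0 + 1(549) = 549
Total out = 1738 lbmol/h; y_R = 128.9 / 1738 = 0.07417.

0.0742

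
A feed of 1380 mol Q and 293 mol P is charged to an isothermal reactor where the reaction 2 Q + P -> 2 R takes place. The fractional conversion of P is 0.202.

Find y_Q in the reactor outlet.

P reacted = 0.202 × 293 = 59.19 mol; ν_P = −1, so ξ = 59.19/1 = 59.19 mol.
Outlet amounts (n = n₀ + ν ξ):
  Q: 1380 − 2(59.19) = 1262
  P: 293 − 1(59.19) = 233.8
  R: 0 + 2(59.19) = 118.4
Total out = 1614 mol; y_Q = 1262 / 1614 = 0.7818.

0.782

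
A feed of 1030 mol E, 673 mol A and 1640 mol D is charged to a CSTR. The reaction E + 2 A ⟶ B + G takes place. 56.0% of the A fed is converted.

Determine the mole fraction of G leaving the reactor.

0.0597

A reacted = 0.56 × 673 = 376.9 mol; ν_A = −2, so ξ = 376.9/2 = 188.4 mol.
Outlet amounts (n = n₀ + ν ξ):
  E: 1030 − 1(188.4) = 841.6
  A: 673 − 2(188.4) = 296.1
  B: 0 + 1(188.4) = 188.4
  G: 0 + 1(188.4) = 188.4
  D: 1640 (inert)
Total out = 3155 mol; y_G = 188.4 / 3155 = 0.05974.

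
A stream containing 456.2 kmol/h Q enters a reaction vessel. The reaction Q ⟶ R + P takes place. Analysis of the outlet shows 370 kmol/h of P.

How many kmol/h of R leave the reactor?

For P: n = n₀ + 1ξ → 370 = 0 + 1ξ, giving ξ = 370 kmol/h.
Outlet amounts (n = n₀ + ν ξ):
  Q: 456.2 − 1(370) = 86.2
  R: 0 + 1(370) = 370
  P: 0 + 1(370) = 370

370 kmol/h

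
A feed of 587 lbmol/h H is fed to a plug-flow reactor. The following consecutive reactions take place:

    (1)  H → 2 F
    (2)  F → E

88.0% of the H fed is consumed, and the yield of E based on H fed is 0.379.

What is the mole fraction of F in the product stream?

0.735

Conversion of H: H consumed = 1ξ₁ = 0.88 × 587 → ξ₁ = 516.6 lbmol/h.
Yield of E: 1ξ₂ / 587 = 0.379 → ξ₂ = 222.5 lbmol/h.
Outlet amounts (n = n₀ + Σ ν·ξ):
  H: 587 − 1(516.6) = 70.44
  F: 0 + 2(516.6) − 1(222.5) = 810.6
  E: 0 + 1(222.5) = 222.5
Total out = 1104 lbmol/h; y_F = 810.6 / 1104 = 0.7346.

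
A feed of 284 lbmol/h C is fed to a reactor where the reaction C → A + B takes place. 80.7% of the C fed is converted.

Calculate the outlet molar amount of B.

C reacted = 0.807 × 284 = 229.2 lbmol/h; ν_C = −1, so ξ = 229.2/1 = 229.2 lbmol/h.
Outlet amounts (n = n₀ + ν ξ):
  C: 284 − 1(229.2) = 54.81
  A: 0 + 1(229.2) = 229.2
  B: 0 + 1(229.2) = 229.2

229 lbmol/h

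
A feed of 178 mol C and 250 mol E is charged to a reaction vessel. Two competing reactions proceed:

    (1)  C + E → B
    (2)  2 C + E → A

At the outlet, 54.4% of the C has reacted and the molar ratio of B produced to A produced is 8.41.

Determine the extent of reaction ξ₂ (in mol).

ξ₂ = 9.3 mol

Conversion of C: C consumed = 0.544 × 178 = 96.83 mol = 1ξ₁ + 2ξ₂.
Selectivity: 1ξ₁ / (1ξ₂) = 8.41 → ξ₁ = 8.41 ξ₂.
Substitute: (1·8.41 + 2) ξ₂ = 96.83 → ξ₂ = 9.302 mol, ξ₁ = 78.23 mol.
Outlet amounts (n = n₀ + Σ ν·ξ):
  C: 178 − 1(78.23) − 2(9.302) = 81.17
  E: 250 − 1(78.23) − 1(9.302) = 162.5
  B: 0 + 1(78.23) = 78.23
  A: 0 + 1(9.302) = 9.302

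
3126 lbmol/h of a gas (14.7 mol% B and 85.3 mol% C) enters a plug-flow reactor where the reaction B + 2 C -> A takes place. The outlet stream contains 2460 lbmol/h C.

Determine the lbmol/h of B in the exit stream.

356 lbmol/h

For C: n = n₀ − 2ξ → 2460 = 2666 − 2ξ, giving ξ = 103.2 lbmol/h.
Outlet amounts (n = n₀ + ν ξ):
  B: 459.5 − 1(103.2) = 356.3
  C: 2666 − 2(103.2) = 2460
  A: 0 + 1(103.2) = 103.2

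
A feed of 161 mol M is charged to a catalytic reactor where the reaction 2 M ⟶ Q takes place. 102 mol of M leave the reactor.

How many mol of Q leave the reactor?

29.5 mol

For M: n = n₀ − 2ξ → 102 = 161 − 2ξ, giving ξ = 29.5 mol.
Outlet amounts (n = n₀ + ν ξ):
  M: 161 − 2(29.5) = 102
  Q: 0 + 1(29.5) = 29.5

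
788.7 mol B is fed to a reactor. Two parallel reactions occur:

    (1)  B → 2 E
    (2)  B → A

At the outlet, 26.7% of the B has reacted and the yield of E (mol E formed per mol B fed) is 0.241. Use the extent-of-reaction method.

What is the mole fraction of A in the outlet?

Yield of E: 2ξ₁ / 788.7 = 0.241 → ξ₁ = 95.04 mol.
Conversion of B: 1ξ₁ + 1ξ₂ = 0.267 × 788.7 = 210.6 → ξ₂ = 115.5 mol.
Outlet amounts (n = n₀ + Σ ν·ξ):
  B: 788.7 − 1(95.04) − 1(115.5) = 578.1
  E: 0 + 2(95.04) = 190.1
  A: 0 + 1(115.5) = 115.5
Total out = 883.7 mol; y_A = 115.5 / 883.7 = 0.1307.

0.131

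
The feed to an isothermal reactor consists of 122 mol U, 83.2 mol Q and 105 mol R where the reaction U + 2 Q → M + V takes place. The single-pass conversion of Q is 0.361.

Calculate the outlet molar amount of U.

107 mol

Q reacted = 0.361 × 83.2 = 30.04 mol; ν_Q = −2, so ξ = 30.04/2 = 15.02 mol.
Outlet amounts (n = n₀ + ν ξ):
  U: 122 − 1(15.02) = 107
  Q: 83.2 − 2(15.02) = 53.16
  M: 0 + 1(15.02) = 15.02
  V: 0 + 1(15.02) = 15.02
  R: 105 (inert)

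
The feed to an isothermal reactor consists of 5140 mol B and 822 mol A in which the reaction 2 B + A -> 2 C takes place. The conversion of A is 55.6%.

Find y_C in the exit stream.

A reacted = 0.556 × 822 = 457 mol; ν_A = −1, so ξ = 457/1 = 457 mol.
Outlet amounts (n = n₀ + ν ξ):
  B: 5140 − 2(457) = 4226
  A: 822 − 1(457) = 365
  C: 0 + 2(457) = 914.1
Total out = 5505 mol; y_C = 914.1 / 5505 = 0.166.

0.166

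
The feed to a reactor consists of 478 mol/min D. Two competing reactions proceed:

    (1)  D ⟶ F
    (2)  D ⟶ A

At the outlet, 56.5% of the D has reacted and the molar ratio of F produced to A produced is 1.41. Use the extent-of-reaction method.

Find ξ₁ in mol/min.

ξ₁ = 158 mol/min

Conversion of D: D consumed = 0.565 × 478 = 270.1 mol/min = 1ξ₁ + 1ξ₂.
Selectivity: 1ξ₁ / (1ξ₂) = 1.41 → ξ₁ = 1.41 ξ₂.
Substitute: (1·1.41 + 1) ξ₂ = 270.1 → ξ₂ = 112.1 mol/min, ξ₁ = 158 mol/min.
Outlet amounts (n = n₀ + Σ ν·ξ):
  D: 478 − 1(158) − 1(112.1) = 207.9
  F: 0 + 1(158) = 158
  A: 0 + 1(112.1) = 112.1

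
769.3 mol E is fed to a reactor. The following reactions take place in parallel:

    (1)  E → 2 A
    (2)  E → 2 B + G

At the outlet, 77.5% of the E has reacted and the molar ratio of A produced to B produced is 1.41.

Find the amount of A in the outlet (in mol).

Conversion of E: E consumed = 0.775 × 769.3 = 596.2 mol = 1ξ₁ + 1ξ₂.
Selectivity: 2ξ₁ / (2ξ₂) = 1.41 → ξ₁ = 1.41 ξ₂.
Substitute: (1·1.41 + 1) ξ₂ = 596.2 → ξ₂ = 247.4 mol, ξ₁ = 348.8 mol.
Outlet amounts (n = n₀ + Σ ν·ξ):
  E: 769.3 − 1(348.8) − 1(247.4) = 173.1
  A: 0 + 2(348.8) = 697.6
  B: 0 + 2(247.4) = 494.8
  G: 0 + 1(247.4) = 247.4

698 mol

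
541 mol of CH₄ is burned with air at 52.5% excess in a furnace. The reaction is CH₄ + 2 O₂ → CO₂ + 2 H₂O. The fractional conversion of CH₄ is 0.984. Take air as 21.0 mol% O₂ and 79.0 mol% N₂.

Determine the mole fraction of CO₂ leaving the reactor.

Stoichiometric O₂ = 2 × 541 = 1082 mol; O₂ fed = 1082 × 1.525 = 1650 mol.
N₂ fed = 1650 × 79/21 = 6207 mol.
Fuel reacted = 0.984 × 541 → ξ = 532.3 mol.
Outlet (n = n₀ + ν ξ):
  CH₄: 541 − 1(532.3) = 8.656
  O₂: 1650 − 2(532.3) = 585.4
  N₂: 6207 (inert)
  CO₂: 0 + 1(532.3) = 532.3
  H₂O: 0 + 2(532.3) = 1065
Total out = 8398 mol; y_CO₂ = 532.3 / 8398 = 0.06339.

0.0634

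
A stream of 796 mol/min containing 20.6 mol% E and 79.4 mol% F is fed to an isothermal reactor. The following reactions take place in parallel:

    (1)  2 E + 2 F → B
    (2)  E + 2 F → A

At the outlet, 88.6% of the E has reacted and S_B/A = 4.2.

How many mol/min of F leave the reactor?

471 mol/min

Conversion of E: E consumed = 0.886 × 164 = 145.3 mol/min = 2ξ₁ + 1ξ₂.
Selectivity: 1ξ₁ / (1ξ₂) = 4.2 → ξ₁ = 4.2 ξ₂.
Substitute: (2·4.2 + 1) ξ₂ = 145.3 → ξ₂ = 15.46 mol/min, ξ₁ = 64.91 mol/min.
Outlet amounts (n = n₀ + Σ ν·ξ):
  E: 164 − 2(64.91) − 1(15.46) = 18.69
  F: 632 − 2(64.91) − 2(15.46) = 471.3
  B: 0 + 1(64.91) = 64.91
  A: 0 + 1(15.46) = 15.46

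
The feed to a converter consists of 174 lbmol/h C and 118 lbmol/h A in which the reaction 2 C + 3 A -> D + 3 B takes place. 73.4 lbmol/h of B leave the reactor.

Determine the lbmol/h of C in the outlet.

For B: n = n₀ + 3ξ → 73.4 = 0 + 3ξ, giving ξ = 24.47 lbmol/h.
Outlet amounts (n = n₀ + ν ξ):
  C: 174 − 2(24.47) = 125.1
  A: 118 − 3(24.47) = 44.6
  D: 0 + 1(24.47) = 24.47
  B: 0 + 3(24.47) = 73.4

125 lbmol/h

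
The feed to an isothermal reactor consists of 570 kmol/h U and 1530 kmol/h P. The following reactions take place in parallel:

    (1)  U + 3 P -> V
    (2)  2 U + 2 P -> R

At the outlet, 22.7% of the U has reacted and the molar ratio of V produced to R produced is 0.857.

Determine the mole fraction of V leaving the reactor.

0.021

Conversion of U: U consumed = 0.227 × 570 = 129.4 kmol/h = 1ξ₁ + 2ξ₂.
Selectivity: 1ξ₁ / (1ξ₂) = 0.857 → ξ₁ = 0.857 ξ₂.
Substitute: (1·0.857 + 2) ξ₂ = 129.4 → ξ₂ = 45.29 kmol/h, ξ₁ = 38.81 kmol/h.
Outlet amounts (n = n₀ + Σ ν·ξ):
  U: 570 − 1(38.81) − 2(45.29) = 440.6
  P: 1530 − 3(38.81) − 2(45.29) = 1323
  V: 0 + 1(38.81) = 38.81
  R: 0 + 1(45.29) = 45.29
Total out = 1848 kmol/h; y_V = 38.81 / 1848 = 0.02101.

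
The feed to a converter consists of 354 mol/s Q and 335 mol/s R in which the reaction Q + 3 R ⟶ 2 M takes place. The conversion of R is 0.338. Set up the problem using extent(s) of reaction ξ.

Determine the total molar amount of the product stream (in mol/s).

R reacted = 0.338 × 335 = 113.2 mol/s; ν_R = −3, so ξ = 113.2/3 = 37.74 mol/s.
Outlet amounts (n = n₀ + ν ξ):
  Q: 354 − 1(37.74) = 316.3
  R: 335 − 3(37.74) = 221.8
  M: 0 + 2(37.74) = 75.49
Total out = 316.3 + 221.8 + 75.49 = 613.5 mol/s.

614 mol/s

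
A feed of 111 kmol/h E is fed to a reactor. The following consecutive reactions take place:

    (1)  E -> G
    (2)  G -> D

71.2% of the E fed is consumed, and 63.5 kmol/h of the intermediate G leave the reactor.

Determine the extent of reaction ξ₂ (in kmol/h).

ξ₂ = 15.5 kmol/h

Conversion of E: E consumed = 1ξ₁ = 0.712 × 111 → ξ₁ = 79.03 kmol/h.
G balance: n_G = 0 + 1ξ₁ − 1ξ₂ = 63.5 → ξ₂ = (1·79.03 − 63.5)/1 = 15.53 kmol/h.
Outlet amounts (n = n₀ + Σ ν·ξ):
  E: 111 − 1(79.03) = 31.97
  G: 0 + 1(79.03) − 1(15.53) = 63.5
  D: 0 + 1(15.53) = 15.53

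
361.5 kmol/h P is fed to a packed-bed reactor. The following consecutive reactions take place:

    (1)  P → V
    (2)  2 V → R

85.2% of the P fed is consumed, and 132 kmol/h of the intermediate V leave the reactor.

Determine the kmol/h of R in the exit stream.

Conversion of P: P consumed = 1ξ₁ = 0.852 × 361.5 → ξ₁ = 308 kmol/h.
V balance: n_V = 0 + 1ξ₁ − 2ξ₂ = 132 → ξ₂ = (1·308 − 132)/2 = 88 kmol/h.
Outlet amounts (n = n₀ + Σ ν·ξ):
  P: 361.5 − 1(308) = 53.5
  V: 0 + 1(308) − 2(88) = 132
  R: 0 + 1(88) = 88

88 kmol/h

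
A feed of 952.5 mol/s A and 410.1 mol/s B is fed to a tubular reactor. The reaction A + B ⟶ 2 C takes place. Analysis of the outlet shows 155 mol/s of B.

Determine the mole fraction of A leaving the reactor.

0.512

For B: n = n₀ − 1ξ → 155 = 410.1 − 1ξ, giving ξ = 255.1 mol/s.
Outlet amounts (n = n₀ + ν ξ):
  A: 952.5 − 1(255.1) = 697.4
  B: 410.1 − 1(255.1) = 155
  C: 0 + 2(255.1) = 510.2
Total out = 1363 mol/s; y_A = 697.4 / 1363 = 0.5118.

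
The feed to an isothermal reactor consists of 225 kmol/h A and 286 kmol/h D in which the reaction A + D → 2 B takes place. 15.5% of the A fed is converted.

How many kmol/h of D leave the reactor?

A reacted = 0.155 × 225 = 34.88 kmol/h; ν_A = −1, so ξ = 34.88/1 = 34.88 kmol/h.
Outlet amounts (n = n₀ + ν ξ):
  A: 225 − 1(34.88) = 190.1
  D: 286 − 1(34.88) = 251.1
  B: 0 + 2(34.88) = 69.75

251 kmol/h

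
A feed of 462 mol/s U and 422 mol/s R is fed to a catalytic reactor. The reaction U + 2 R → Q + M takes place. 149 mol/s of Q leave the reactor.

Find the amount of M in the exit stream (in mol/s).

149 mol/s

For Q: n = n₀ + 1ξ → 149 = 0 + 1ξ, giving ξ = 149 mol/s.
Outlet amounts (n = n₀ + ν ξ):
  U: 462 − 1(149) = 313
  R: 422 − 2(149) = 124
  Q: 0 + 1(149) = 149
  M: 0 + 1(149) = 149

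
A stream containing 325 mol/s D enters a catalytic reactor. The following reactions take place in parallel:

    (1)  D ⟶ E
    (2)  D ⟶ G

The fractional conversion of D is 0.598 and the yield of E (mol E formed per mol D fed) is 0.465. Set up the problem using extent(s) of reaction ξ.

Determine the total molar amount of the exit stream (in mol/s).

Yield of E: 1ξ₁ / 325 = 0.465 → ξ₁ = 151.1 mol/s.
Conversion of D: 1ξ₁ + 1ξ₂ = 0.598 × 325 = 194.3 → ξ₂ = 43.22 mol/s.
Outlet amounts (n = n₀ + Σ ν·ξ):
  D: 325 − 1(151.1) − 1(43.22) = 130.7
  E: 0 + 1(151.1) = 151.1
  G: 0 + 1(43.22) = 43.22
Total out = 130.7 + 151.1 + 43.22 = 325 mol/s.

325 mol/s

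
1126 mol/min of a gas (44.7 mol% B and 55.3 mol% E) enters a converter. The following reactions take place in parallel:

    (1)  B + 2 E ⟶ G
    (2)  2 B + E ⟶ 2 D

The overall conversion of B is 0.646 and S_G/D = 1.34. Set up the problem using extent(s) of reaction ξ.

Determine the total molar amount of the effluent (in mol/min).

684 mol/min

Conversion of B: B consumed = 0.646 × 503.3 = 325.1 mol/min = 1ξ₁ + 2ξ₂.
Selectivity: 1ξ₁ / (2ξ₂) = 1.34 → ξ₁ = 2.68 ξ₂.
Substitute: (1·2.68 + 2) ξ₂ = 325.1 → ξ₂ = 69.48 mol/min, ξ₁ = 186.2 mol/min.
Outlet amounts (n = n₀ + Σ ν·ξ):
  B: 503.3 − 1(186.2) − 2(69.48) = 178.2
  E: 622.7 − 2(186.2) − 1(69.48) = 180.8
  G: 0 + 1(186.2) = 186.2
  D: 0 + 2(69.48) = 139
Total out = 178.2 + 180.8 + 186.2 + 139 = 684.1 mol/min.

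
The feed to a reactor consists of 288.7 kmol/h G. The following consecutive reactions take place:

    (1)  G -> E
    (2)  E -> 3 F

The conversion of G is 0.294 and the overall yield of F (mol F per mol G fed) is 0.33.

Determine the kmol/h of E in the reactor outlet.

Conversion of G: G consumed = 1ξ₁ = 0.294 × 288.7 → ξ₁ = 84.88 kmol/h.
Yield of F: 3ξ₂ / 288.7 = 0.33 → ξ₂ = 31.76 kmol/h.
Outlet amounts (n = n₀ + Σ ν·ξ):
  G: 288.7 − 1(84.88) = 203.8
  E: 0 + 1(84.88) − 1(31.76) = 53.12
  F: 0 + 3(31.76) = 95.27

53.1 kmol/h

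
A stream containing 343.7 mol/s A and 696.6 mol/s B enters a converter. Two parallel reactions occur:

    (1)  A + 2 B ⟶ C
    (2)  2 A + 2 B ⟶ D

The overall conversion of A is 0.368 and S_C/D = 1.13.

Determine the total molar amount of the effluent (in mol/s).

Conversion of A: A consumed = 0.368 × 343.7 = 126.5 mol/s = 1ξ₁ + 2ξ₂.
Selectivity: 1ξ₁ / (1ξ₂) = 1.13 → ξ₁ = 1.13 ξ₂.
Substitute: (1·1.13 + 2) ξ₂ = 126.5 → ξ₂ = 40.41 mol/s, ξ₁ = 45.66 mol/s.
Outlet amounts (n = n₀ + Σ ν·ξ):
  A: 343.7 − 1(45.66) − 2(40.41) = 217.2
  B: 696.6 − 2(45.66) − 2(40.41) = 524.5
  C: 0 + 1(45.66) = 45.66
  D: 0 + 1(40.41) = 40.41
Total out = 217.2 + 524.5 + 45.66 + 40.41 = 827.7 mol/s.

828 mol/s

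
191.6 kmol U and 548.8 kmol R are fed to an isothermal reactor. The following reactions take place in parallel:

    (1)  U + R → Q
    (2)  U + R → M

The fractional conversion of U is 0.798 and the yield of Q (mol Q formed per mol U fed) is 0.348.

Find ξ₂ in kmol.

ξ₂ = 86.2 kmol

Yield of Q: 1ξ₁ / 191.6 = 0.348 → ξ₁ = 66.68 kmol.
Conversion of U: 1ξ₁ + 1ξ₂ = 0.798 × 191.6 = 152.9 → ξ₂ = 86.22 kmol.
Outlet amounts (n = n₀ + Σ ν·ξ):
  U: 191.6 − 1(66.68) − 1(86.22) = 38.7
  R: 548.8 − 1(66.68) − 1(86.22) = 395.9
  Q: 0 + 1(66.68) = 66.68
  M: 0 + 1(86.22) = 86.22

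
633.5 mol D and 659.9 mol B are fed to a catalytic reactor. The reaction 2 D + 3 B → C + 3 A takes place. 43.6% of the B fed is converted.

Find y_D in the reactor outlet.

0.369

B reacted = 0.436 × 659.9 = 287.7 mol; ν_B = −3, so ξ = 287.7/3 = 95.91 mol.
Outlet amounts (n = n₀ + ν ξ):
  D: 633.5 − 2(95.91) = 441.7
  B: 659.9 − 3(95.91) = 372.2
  C: 0 + 1(95.91) = 95.91
  A: 0 + 3(95.91) = 287.7
Total out = 1197 mol; y_D = 441.7 / 1197 = 0.3688.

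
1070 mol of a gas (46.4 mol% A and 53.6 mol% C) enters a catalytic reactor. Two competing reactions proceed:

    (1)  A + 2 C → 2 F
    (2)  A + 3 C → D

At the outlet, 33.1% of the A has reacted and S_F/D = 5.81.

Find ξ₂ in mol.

Conversion of A: A consumed = 0.331 × 496.5 = 164.3 mol = 1ξ₁ + 1ξ₂.
Selectivity: 2ξ₁ / (1ξ₂) = 5.81 → ξ₁ = 2.905 ξ₂.
Substitute: (1·2.905 + 1) ξ₂ = 164.3 → ξ₂ = 42.08 mol, ξ₁ = 122.3 mol.
Outlet amounts (n = n₀ + Σ ν·ξ):
  A: 496.5 − 1(122.3) − 1(42.08) = 332.1
  C: 573.5 − 2(122.3) − 3(42.08) = 202.8
  F: 0 + 2(122.3) = 244.5
  D: 0 + 1(42.08) = 42.08

ξ₂ = 42.1 mol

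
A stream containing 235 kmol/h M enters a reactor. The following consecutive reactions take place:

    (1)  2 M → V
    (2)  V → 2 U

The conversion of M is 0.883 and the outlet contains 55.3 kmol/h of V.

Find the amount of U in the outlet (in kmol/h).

Conversion of M: M consumed = 2ξ₁ = 0.883 × 235 → ξ₁ = 103.8 kmol/h.
V balance: n_V = 0 + 1ξ₁ − 1ξ₂ = 55.3 → ξ₂ = (1·103.8 − 55.3)/1 = 48.45 kmol/h.
Outlet amounts (n = n₀ + Σ ν·ξ):
  M: 235 − 2(103.8) = 27.5
  V: 0 + 1(103.8) − 1(48.45) = 55.3
  U: 0 + 2(48.45) = 96.91

96.9 kmol/h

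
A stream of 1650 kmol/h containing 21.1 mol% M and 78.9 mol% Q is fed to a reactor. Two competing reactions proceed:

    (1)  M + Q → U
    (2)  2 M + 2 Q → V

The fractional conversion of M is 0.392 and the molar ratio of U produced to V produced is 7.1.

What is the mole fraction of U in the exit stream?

0.0711

Conversion of M: M consumed = 0.392 × 348.1 = 136.5 kmol/h = 1ξ₁ + 2ξ₂.
Selectivity: 1ξ₁ / (1ξ₂) = 7.1 → ξ₁ = 7.1 ξ₂.
Substitute: (1·7.1 + 2) ξ₂ = 136.5 → ξ₂ = 15 kmol/h, ξ₁ = 106.5 kmol/h.
Outlet amounts (n = n₀ + Σ ν·ξ):
  M: 348.1 − 1(106.5) − 2(15) = 211.7
  Q: 1302 − 1(106.5) − 2(15) = 1165
  U: 0 + 1(106.5) = 106.5
  V: 0 + 1(15) = 15
Total out = 1499 kmol/h; y_U = 106.5 / 1499 = 0.07106.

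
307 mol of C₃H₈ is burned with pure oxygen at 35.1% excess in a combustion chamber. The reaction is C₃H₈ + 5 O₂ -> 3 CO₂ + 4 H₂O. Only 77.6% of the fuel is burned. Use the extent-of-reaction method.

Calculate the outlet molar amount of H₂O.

953 mol

Stoichiometric O₂ = 5 × 307 = 1535 mol; O₂ fed = 1535 × 1.351 = 2074 mol.
Fuel reacted = 0.776 × 307 → ξ = 238.2 mol.
Outlet (n = n₀ + ν ξ):
  C₃H₈: 307 − 1(238.2) = 68.77
  O₂: 2074 − 5(238.2) = 882.6
  CO₂: 0 + 3(238.2) = 714.7
  H₂O: 0 + 4(238.2) = 952.9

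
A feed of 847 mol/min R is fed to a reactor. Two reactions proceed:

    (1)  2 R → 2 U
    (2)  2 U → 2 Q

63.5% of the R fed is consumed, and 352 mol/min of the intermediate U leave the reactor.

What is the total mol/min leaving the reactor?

Conversion of R: R consumed = 2ξ₁ = 0.635 × 847 → ξ₁ = 268.9 mol/min.
U balance: n_U = 0 + 2ξ₁ − 2ξ₂ = 352 → ξ₂ = (2·268.9 − 352)/2 = 92.92 mol/min.
Outlet amounts (n = n₀ + Σ ν·ξ):
  R: 847 − 2(268.9) = 309.2
  U: 0 + 2(268.9) − 2(92.92) = 352
  Q: 0 + 2(92.92) = 185.8
Total out = 309.2 + 352 + 185.8 = 847 mol/min.

847 mol/min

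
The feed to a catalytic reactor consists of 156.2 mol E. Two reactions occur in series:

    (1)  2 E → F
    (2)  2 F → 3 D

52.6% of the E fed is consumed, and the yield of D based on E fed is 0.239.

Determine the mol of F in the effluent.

Conversion of E: E consumed = 2ξ₁ = 0.526 × 156.2 → ξ₁ = 41.08 mol.
Yield of D: 3ξ₂ / 156.2 = 0.239 → ξ₂ = 12.44 mol.
Outlet amounts (n = n₀ + Σ ν·ξ):
  E: 156.2 − 2(41.08) = 74.04
  F: 0 + 1(41.08) − 2(12.44) = 16.19
  D: 0 + 3(12.44) = 37.33

16.2 mol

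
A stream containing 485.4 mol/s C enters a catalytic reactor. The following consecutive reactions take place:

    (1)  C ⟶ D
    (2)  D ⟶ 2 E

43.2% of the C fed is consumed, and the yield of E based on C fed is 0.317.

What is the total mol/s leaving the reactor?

Conversion of C: C consumed = 1ξ₁ = 0.432 × 485.4 → ξ₁ = 209.7 mol/s.
Yield of E: 2ξ₂ / 485.4 = 0.317 → ξ₂ = 76.94 mol/s.
Outlet amounts (n = n₀ + Σ ν·ξ):
  C: 485.4 − 1(209.7) = 275.7
  D: 0 + 1(209.7) − 1(76.94) = 132.8
  E: 0 + 2(76.94) = 153.9
Total out = 275.7 + 132.8 + 153.9 = 562.3 mol/s.

562 mol/s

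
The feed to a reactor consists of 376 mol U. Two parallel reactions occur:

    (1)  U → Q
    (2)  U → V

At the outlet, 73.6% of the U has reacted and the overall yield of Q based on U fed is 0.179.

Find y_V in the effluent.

Yield of Q: 1ξ₁ / 376 = 0.179 → ξ₁ = 67.3 mol.
Conversion of U: 1ξ₁ + 1ξ₂ = 0.736 × 376 = 276.7 → ξ₂ = 209.4 mol.
Outlet amounts (n = n₀ + Σ ν·ξ):
  U: 376 − 1(67.3) − 1(209.4) = 99.26
  Q: 0 + 1(67.3) = 67.3
  V: 0 + 1(209.4) = 209.4
Total out = 376 mol; y_V = 209.4 / 376 = 0.557.

0.557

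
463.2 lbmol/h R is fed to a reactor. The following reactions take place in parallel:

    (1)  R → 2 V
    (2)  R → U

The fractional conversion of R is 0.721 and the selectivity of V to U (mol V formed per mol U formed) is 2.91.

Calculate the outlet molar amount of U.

Conversion of R: R consumed = 0.721 × 463.2 = 334 lbmol/h = 1ξ₁ + 1ξ₂.
Selectivity: 2ξ₁ / (1ξ₂) = 2.91 → ξ₁ = 1.455 ξ₂.
Substitute: (1·1.455 + 1) ξ₂ = 334 → ξ₂ = 136 lbmol/h, ξ₁ = 197.9 lbmol/h.
Outlet amounts (n = n₀ + Σ ν·ξ):
  R: 463.2 − 1(197.9) − 1(136) = 129.2
  V: 0 + 2(197.9) = 395.9
  U: 0 + 1(136) = 136

136 lbmol/h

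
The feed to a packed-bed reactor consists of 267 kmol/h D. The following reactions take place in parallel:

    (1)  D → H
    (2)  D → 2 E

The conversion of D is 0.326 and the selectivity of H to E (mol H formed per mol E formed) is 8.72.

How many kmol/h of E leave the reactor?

Conversion of D: D consumed = 0.326 × 267 = 87.04 kmol/h = 1ξ₁ + 1ξ₂.
Selectivity: 1ξ₁ / (2ξ₂) = 8.72 → ξ₁ = 17.44 ξ₂.
Substitute: (1·17.44 + 1) ξ₂ = 87.04 → ξ₂ = 4.72 kmol/h, ξ₁ = 82.32 kmol/h.
Outlet amounts (n = n₀ + Σ ν·ξ):
  D: 267 − 1(82.32) − 1(4.72) = 180
  H: 0 + 1(82.32) = 82.32
  E: 0 + 2(4.72) = 9.441

9.44 kmol/h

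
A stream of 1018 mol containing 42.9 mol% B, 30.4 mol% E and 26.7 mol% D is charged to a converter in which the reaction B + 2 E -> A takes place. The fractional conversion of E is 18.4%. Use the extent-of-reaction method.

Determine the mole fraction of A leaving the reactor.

0.0296

E reacted = 0.184 × 309.5 = 56.94 mol; ν_E = −2, so ξ = 56.94/2 = 28.47 mol.
Outlet amounts (n = n₀ + ν ξ):
  B: 436.7 − 1(28.47) = 408.3
  E: 309.5 − 2(28.47) = 252.5
  A: 0 + 1(28.47) = 28.47
  D: 271.8 (inert)
Total out = 961.1 mol; y_A = 28.47 / 961.1 = 0.02963.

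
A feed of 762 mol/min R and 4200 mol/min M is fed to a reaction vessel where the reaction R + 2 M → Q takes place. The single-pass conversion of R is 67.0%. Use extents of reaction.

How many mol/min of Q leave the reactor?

511 mol/min

R reacted = 0.67 × 762 = 510.5 mol/min; ν_R = −1, so ξ = 510.5/1 = 510.5 mol/min.
Outlet amounts (n = n₀ + ν ξ):
  R: 762 − 1(510.5) = 251.5
  M: 4200 − 2(510.5) = 3179
  Q: 0 + 1(510.5) = 510.5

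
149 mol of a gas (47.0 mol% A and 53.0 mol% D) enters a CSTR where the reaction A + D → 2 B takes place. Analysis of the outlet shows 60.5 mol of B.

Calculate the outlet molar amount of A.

For B: n = n₀ + 2ξ → 60.5 = 0 + 2ξ, giving ξ = 30.25 mol.
Outlet amounts (n = n₀ + ν ξ):
  A: 70.03 − 1(30.25) = 39.78
  D: 78.97 − 1(30.25) = 48.72
  B: 0 + 2(30.25) = 60.5

39.8 mol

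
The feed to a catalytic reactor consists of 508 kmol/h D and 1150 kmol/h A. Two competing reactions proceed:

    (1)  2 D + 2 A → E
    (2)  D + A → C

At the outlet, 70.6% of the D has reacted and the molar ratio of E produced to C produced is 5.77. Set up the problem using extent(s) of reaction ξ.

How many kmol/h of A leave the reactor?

791 kmol/h

Conversion of D: D consumed = 0.706 × 508 = 358.6 kmol/h = 2ξ₁ + 1ξ₂.
Selectivity: 1ξ₁ / (1ξ₂) = 5.77 → ξ₁ = 5.77 ξ₂.
Substitute: (2·5.77 + 1) ξ₂ = 358.6 → ξ₂ = 28.6 kmol/h, ξ₁ = 165 kmol/h.
Outlet amounts (n = n₀ + Σ ν·ξ):
  D: 508 − 2(165) − 1(28.6) = 149.4
  A: 1150 − 2(165) − 1(28.6) = 791.4
  E: 0 + 1(165) = 165
  C: 0 + 1(28.6) = 28.6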